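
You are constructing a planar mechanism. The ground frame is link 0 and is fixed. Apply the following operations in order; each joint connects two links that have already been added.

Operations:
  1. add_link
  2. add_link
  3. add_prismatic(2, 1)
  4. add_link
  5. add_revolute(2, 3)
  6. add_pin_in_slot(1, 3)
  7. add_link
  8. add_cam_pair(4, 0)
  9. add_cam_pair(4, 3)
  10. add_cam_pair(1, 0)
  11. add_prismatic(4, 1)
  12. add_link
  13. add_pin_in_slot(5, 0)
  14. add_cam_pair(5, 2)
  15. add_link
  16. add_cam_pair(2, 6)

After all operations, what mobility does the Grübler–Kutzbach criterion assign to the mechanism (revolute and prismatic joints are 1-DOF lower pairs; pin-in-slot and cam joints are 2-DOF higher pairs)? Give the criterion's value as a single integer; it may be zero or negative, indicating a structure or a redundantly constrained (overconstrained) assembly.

L=1 J1=0 J2=0
add link → L=2 J1=0 J2=0
add link → L=3 J1=0 J2=0
P@2,1 dof=1 J1 → L=3 J1=1 J2=0
add link → L=4 J1=1 J2=0
R@2,3 dof=1 J1 → L=4 J1=2 J2=0
PS@1,3 dof=2 J2 → L=4 J1=2 J2=1
add link → L=5 J1=2 J2=1
C@4,0 dof=2 J2 → L=5 J1=2 J2=2
C@4,3 dof=2 J2 → L=5 J1=2 J2=3
C@1,0 dof=2 J2 → L=5 J1=2 J2=4
P@4,1 dof=1 J1 → L=5 J1=3 J2=4
add link → L=6 J1=3 J2=4
PS@5,0 dof=2 J2 → L=6 J1=3 J2=5
C@5,2 dof=2 J2 → L=6 J1=3 J2=6
add link → L=7 J1=3 J2=6
C@2,6 dof=2 J2 → L=7 J1=3 J2=7
M=3(L−1)−2J1−J2=3·6−2·3−7=5

M = 5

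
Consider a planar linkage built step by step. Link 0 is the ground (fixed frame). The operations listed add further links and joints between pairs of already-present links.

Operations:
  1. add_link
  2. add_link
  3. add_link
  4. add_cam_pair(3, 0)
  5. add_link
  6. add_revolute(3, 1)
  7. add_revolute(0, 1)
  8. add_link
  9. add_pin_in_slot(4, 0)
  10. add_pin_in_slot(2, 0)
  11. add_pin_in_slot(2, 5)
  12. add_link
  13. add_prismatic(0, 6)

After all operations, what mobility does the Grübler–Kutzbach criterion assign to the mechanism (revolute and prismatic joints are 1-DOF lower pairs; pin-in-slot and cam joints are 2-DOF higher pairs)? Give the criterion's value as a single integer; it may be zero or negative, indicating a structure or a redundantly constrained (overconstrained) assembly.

M = 8

(L,J1,J2)=(1,0,0); link0 fixed
link1: (2,0,0)
link2: (3,0,0)
link3: (4,0,0)
C 3-0 [J2]: (4,0,1)
link4: (5,0,1)
R 3-1 [J1]: (5,1,1)
R 0-1 [J1]: (5,2,1)
link5: (6,2,1)
PS 4-0 [J2]: (6,2,2)
PS 2-0 [J2]: (6,2,3)
PS 2-5 [J2]: (6,2,4)
link6: (7,2,4)
P 0-6 [J1]: (7,3,4)
Grübler: 3·6 − 2·3 − 4 = 8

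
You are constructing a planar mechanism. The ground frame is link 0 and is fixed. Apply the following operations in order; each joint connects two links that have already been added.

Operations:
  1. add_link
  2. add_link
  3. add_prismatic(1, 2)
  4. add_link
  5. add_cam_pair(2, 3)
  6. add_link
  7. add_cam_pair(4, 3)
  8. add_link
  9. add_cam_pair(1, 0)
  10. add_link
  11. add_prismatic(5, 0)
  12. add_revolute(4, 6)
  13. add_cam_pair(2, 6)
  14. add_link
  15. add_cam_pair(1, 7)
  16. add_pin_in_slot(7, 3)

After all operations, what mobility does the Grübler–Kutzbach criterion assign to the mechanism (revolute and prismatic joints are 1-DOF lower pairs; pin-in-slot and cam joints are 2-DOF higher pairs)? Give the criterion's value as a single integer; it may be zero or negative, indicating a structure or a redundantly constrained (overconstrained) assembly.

ground; <1,0,0>
#1 <2,0,0>
#2 <3,0,0>
P:1↔2 J1 <3,1,0>
#3 <4,1,0>
C:2↔3 J2 <4,1,1>
#4 <5,1,1>
C:4↔3 J2 <5,1,2>
#5 <6,1,2>
C:1↔0 J2 <6,1,3>
#6 <7,1,3>
P:5↔0 J1 <7,2,3>
R:4↔6 J1 <7,3,3>
C:2↔6 J2 <7,3,4>
#7 <8,3,4>
C:1↔7 J2 <8,3,5>
PS:7↔3 J2 <8,3,6>
3×7 − 2×3 − 1×6 = 9

M = 9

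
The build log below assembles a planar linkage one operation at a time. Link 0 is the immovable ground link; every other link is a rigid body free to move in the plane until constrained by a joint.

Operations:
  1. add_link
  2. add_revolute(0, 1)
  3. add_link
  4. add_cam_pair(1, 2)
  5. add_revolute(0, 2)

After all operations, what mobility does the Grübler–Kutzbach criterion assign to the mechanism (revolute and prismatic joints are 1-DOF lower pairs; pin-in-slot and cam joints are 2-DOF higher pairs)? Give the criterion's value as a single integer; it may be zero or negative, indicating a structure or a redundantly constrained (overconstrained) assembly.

M = 1

ground; <1,0,0>
#1 <2,0,0>
R:0↔1 J1 <2,1,0>
#2 <3,1,0>
C:1↔2 J2 <3,1,1>
R:0↔2 J1 <3,2,1>
3×2 − 2×2 − 1×1 = 1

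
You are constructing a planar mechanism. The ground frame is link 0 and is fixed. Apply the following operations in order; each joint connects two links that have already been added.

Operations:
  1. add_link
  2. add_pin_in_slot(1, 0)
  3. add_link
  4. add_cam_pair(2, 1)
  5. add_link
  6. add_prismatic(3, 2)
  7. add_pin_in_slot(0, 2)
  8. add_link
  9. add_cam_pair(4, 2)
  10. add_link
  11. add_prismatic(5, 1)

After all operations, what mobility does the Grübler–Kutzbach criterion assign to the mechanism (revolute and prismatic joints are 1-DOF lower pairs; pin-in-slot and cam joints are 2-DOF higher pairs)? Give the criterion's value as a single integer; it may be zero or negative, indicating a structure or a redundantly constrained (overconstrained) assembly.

M = 7

[1;0;0] (link 0 is ground)
L+ [2;0;0]
PS(1,0)∈J2 [2;0;1]
L+ [3;0;1]
C(2,1)∈J2 [3;0;2]
L+ [4;0;2]
P(3,2)∈J1 [4;1;2]
PS(0,2)∈J2 [4;1;3]
L+ [5;1;3]
C(4,2)∈J2 [5;1;4]
L+ [6;1;4]
P(5,1)∈J1 [6;2;4]
mobility = 15 − 4 − 4 = 7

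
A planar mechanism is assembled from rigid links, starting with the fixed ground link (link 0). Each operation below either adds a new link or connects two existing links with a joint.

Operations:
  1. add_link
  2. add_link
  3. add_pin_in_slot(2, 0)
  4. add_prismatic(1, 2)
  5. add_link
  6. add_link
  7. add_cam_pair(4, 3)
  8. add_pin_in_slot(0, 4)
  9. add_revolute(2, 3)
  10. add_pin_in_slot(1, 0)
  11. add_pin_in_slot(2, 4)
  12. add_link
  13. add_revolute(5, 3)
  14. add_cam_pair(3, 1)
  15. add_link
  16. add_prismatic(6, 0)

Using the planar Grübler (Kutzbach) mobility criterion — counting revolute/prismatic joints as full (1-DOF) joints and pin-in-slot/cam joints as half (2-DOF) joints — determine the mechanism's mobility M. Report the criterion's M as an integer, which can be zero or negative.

[1;0;0] (link 0 is ground)
L+ [2;0;0]
L+ [3;0;0]
PS(2,0)∈J2 [3;0;1]
P(1,2)∈J1 [3;1;1]
L+ [4;1;1]
L+ [5;1;1]
C(4,3)∈J2 [5;1;2]
PS(0,4)∈J2 [5;1;3]
R(2,3)∈J1 [5;2;3]
PS(1,0)∈J2 [5;2;4]
PS(2,4)∈J2 [5;2;5]
L+ [6;2;5]
R(5,3)∈J1 [6;3;5]
C(3,1)∈J2 [6;3;6]
L+ [7;3;6]
P(6,0)∈J1 [7;4;6]
mobility = 18 − 8 − 6 = 4

M = 4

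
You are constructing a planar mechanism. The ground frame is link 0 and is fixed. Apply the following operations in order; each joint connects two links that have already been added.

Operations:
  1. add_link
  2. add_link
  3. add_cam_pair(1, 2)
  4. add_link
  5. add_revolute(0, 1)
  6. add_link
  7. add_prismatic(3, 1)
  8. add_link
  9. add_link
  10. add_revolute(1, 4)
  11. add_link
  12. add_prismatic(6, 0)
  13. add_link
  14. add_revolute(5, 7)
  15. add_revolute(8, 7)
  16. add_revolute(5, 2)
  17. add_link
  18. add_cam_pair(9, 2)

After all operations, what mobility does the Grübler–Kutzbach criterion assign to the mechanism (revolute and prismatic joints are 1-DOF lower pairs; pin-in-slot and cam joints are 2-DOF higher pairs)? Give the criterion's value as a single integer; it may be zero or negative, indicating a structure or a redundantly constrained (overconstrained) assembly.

M = 11

[1;0;0] (link 0 is ground)
L+ [2;0;0]
L+ [3;0;0]
C(1,2)∈J2 [3;0;1]
L+ [4;0;1]
R(0,1)∈J1 [4;1;1]
L+ [5;1;1]
P(3,1)∈J1 [5;2;1]
L+ [6;2;1]
L+ [7;2;1]
R(1,4)∈J1 [7;3;1]
L+ [8;3;1]
P(6,0)∈J1 [8;4;1]
L+ [9;4;1]
R(5,7)∈J1 [9;5;1]
R(8,7)∈J1 [9;6;1]
R(5,2)∈J1 [9;7;1]
L+ [10;7;1]
C(9,2)∈J2 [10;7;2]
mobility = 27 − 14 − 2 = 11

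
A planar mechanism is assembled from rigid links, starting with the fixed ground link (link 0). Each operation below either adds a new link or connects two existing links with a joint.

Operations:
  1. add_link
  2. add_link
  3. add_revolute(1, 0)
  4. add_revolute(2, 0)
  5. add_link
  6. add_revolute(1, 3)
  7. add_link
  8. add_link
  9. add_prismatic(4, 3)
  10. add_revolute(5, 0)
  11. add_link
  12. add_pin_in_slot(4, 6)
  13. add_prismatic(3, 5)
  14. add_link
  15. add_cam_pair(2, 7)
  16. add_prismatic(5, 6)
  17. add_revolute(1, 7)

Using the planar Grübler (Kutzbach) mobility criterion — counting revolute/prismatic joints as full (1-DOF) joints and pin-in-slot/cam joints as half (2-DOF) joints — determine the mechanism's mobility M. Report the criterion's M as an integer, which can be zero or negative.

[1;0;0] (link 0 is ground)
L+ [2;0;0]
L+ [3;0;0]
R(1,0)∈J1 [3;1;0]
R(2,0)∈J1 [3;2;0]
L+ [4;2;0]
R(1,3)∈J1 [4;3;0]
L+ [5;3;0]
L+ [6;3;0]
P(4,3)∈J1 [6;4;0]
R(5,0)∈J1 [6;5;0]
L+ [7;5;0]
PS(4,6)∈J2 [7;5;1]
P(3,5)∈J1 [7;6;1]
L+ [8;6;1]
C(2,7)∈J2 [8;6;2]
P(5,6)∈J1 [8;7;2]
R(1,7)∈J1 [8;8;2]
mobility = 21 − 16 − 2 = 3

M = 3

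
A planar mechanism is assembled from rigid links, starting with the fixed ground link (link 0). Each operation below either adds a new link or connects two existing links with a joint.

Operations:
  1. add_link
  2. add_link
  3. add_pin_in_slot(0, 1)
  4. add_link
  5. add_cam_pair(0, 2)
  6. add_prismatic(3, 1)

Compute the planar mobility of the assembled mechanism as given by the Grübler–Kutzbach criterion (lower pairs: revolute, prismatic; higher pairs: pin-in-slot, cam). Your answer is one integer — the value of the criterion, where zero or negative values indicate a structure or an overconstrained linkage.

M = 5

(L,J1,J2)=(1,0,0); link0 fixed
link1: (2,0,0)
link2: (3,0,0)
PS 0-1 [J2]: (3,0,1)
link3: (4,0,1)
C 0-2 [J2]: (4,0,2)
P 3-1 [J1]: (4,1,2)
Grübler: 3·3 − 2·1 − 2 = 5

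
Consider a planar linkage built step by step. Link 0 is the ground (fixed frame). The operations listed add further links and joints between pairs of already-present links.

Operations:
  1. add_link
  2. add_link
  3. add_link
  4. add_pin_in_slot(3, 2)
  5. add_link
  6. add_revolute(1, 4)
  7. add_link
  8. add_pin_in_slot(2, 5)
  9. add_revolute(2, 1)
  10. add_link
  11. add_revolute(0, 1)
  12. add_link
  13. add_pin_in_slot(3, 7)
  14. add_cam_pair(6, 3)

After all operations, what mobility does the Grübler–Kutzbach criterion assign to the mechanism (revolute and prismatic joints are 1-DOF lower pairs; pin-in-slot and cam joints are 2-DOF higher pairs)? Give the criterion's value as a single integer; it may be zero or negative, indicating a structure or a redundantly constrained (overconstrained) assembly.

M = 11

link 0 = ground. State L|J1|J2 = 1|0|0
+link1  2|0|0
+link2  3|0|0
+link3  4|0|0
PS(3,2) f=2→J2  4|0|1
+link4  5|0|1
R(1,4) f=1→J1  5|1|1
+link5  6|1|1
PS(2,5) f=2→J2  6|1|2
R(2,1) f=1→J1  6|2|2
+link6  7|2|2
R(0,1) f=1→J1  7|3|2
+link7  8|3|2
PS(3,7) f=2→J2  8|3|3
C(6,3) f=2→J2  8|3|4
M = 3(8−1)−2·3−4 = 21−6−4 = 11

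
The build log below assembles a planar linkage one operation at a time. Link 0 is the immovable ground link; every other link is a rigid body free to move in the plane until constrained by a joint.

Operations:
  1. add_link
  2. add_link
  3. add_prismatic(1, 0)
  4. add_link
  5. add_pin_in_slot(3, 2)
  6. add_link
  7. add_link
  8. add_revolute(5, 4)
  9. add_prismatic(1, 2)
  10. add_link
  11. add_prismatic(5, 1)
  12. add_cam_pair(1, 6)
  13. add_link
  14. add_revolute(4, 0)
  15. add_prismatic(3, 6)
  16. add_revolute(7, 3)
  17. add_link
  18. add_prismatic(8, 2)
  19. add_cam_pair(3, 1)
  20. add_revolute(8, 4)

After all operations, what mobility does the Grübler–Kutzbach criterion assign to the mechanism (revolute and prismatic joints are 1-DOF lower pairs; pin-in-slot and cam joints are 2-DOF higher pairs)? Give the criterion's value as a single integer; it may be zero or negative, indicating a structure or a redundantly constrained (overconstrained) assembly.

link 0 = ground. State L|J1|J2 = 1|0|0
+link1  2|0|0
+link2  3|0|0
P(1,0) f=1→J1  3|1|0
+link3  4|1|0
PS(3,2) f=2→J2  4|1|1
+link4  5|1|1
+link5  6|1|1
R(5,4) f=1→J1  6|2|1
P(1,2) f=1→J1  6|3|1
+link6  7|3|1
P(5,1) f=1→J1  7|4|1
C(1,6) f=2→J2  7|4|2
+link7  8|4|2
R(4,0) f=1→J1  8|5|2
P(3,6) f=1→J1  8|6|2
R(7,3) f=1→J1  8|7|2
+link8  9|7|2
P(8,2) f=1→J1  9|8|2
C(3,1) f=2→J2  9|8|3
R(8,4) f=1→J1  9|9|3
M = 3(9−1)−2·9−3 = 24−18−3 = 3

M = 3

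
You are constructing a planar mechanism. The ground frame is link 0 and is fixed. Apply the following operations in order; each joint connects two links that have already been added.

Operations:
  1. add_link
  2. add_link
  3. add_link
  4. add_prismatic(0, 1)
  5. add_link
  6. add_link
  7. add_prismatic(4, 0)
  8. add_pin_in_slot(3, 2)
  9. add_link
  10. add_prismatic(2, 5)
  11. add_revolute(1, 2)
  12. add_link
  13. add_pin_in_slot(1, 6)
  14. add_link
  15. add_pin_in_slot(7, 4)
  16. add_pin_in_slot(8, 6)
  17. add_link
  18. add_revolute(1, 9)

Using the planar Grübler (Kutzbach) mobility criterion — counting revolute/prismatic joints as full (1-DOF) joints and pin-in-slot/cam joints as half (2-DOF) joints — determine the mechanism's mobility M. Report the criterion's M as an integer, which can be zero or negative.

[1;0;0] (link 0 is ground)
L+ [2;0;0]
L+ [3;0;0]
L+ [4;0;0]
P(0,1)∈J1 [4;1;0]
L+ [5;1;0]
L+ [6;1;0]
P(4,0)∈J1 [6;2;0]
PS(3,2)∈J2 [6;2;1]
L+ [7;2;1]
P(2,5)∈J1 [7;3;1]
R(1,2)∈J1 [7;4;1]
L+ [8;4;1]
PS(1,6)∈J2 [8;4;2]
L+ [9;4;2]
PS(7,4)∈J2 [9;4;3]
PS(8,6)∈J2 [9;4;4]
L+ [10;4;4]
R(1,9)∈J1 [10;5;4]
mobility = 27 − 10 − 4 = 13

M = 13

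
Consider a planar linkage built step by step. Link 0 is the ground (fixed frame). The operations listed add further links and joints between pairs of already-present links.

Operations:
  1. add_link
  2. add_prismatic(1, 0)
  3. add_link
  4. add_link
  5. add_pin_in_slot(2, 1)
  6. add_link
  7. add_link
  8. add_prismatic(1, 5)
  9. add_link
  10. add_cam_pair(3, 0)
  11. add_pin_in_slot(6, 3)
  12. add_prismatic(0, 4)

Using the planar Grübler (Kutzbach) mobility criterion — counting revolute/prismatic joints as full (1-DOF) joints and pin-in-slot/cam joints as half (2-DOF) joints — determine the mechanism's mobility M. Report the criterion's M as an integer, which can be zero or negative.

link 0 = ground. State L|J1|J2 = 1|0|0
+link1  2|0|0
P(1,0) f=1→J1  2|1|0
+link2  3|1|0
+link3  4|1|0
PS(2,1) f=2→J2  4|1|1
+link4  5|1|1
+link5  6|1|1
P(1,5) f=1→J1  6|2|1
+link6  7|2|1
C(3,0) f=2→J2  7|2|2
PS(6,3) f=2→J2  7|2|3
P(0,4) f=1→J1  7|3|3
M = 3(7−1)−2·3−3 = 18−6−3 = 9

M = 9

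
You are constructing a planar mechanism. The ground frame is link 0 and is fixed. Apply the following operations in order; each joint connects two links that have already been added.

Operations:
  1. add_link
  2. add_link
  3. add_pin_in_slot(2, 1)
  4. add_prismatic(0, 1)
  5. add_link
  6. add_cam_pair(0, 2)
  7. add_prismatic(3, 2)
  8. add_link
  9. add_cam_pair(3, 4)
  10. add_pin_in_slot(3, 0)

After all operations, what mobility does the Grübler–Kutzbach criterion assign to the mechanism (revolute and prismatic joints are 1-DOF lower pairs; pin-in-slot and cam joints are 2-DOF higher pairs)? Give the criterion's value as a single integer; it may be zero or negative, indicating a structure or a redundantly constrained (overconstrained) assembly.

L=1 J1=0 J2=0
add link → L=2 J1=0 J2=0
add link → L=3 J1=0 J2=0
PS@2,1 dof=2 J2 → L=3 J1=0 J2=1
P@0,1 dof=1 J1 → L=3 J1=1 J2=1
add link → L=4 J1=1 J2=1
C@0,2 dof=2 J2 → L=4 J1=1 J2=2
P@3,2 dof=1 J1 → L=4 J1=2 J2=2
add link → L=5 J1=2 J2=2
C@3,4 dof=2 J2 → L=5 J1=2 J2=3
PS@3,0 dof=2 J2 → L=5 J1=2 J2=4
M=3(L−1)−2J1−J2=3·4−2·2−4=4

M = 4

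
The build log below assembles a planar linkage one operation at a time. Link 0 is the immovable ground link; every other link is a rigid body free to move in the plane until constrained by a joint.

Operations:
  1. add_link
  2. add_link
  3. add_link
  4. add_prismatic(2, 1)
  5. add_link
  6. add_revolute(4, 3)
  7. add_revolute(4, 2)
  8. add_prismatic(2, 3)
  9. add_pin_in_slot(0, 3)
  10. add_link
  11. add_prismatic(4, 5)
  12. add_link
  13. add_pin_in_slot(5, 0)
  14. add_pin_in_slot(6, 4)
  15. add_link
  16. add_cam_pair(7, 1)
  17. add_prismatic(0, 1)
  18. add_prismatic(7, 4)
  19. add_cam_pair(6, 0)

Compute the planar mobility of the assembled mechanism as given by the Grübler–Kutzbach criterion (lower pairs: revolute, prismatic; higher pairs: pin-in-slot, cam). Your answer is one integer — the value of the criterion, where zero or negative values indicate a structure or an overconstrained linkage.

(L,J1,J2)=(1,0,0); link0 fixed
link1: (2,0,0)
link2: (3,0,0)
link3: (4,0,0)
P 2-1 [J1]: (4,1,0)
link4: (5,1,0)
R 4-3 [J1]: (5,2,0)
R 4-2 [J1]: (5,3,0)
P 2-3 [J1]: (5,4,0)
PS 0-3 [J2]: (5,4,1)
link5: (6,4,1)
P 4-5 [J1]: (6,5,1)
link6: (7,5,1)
PS 5-0 [J2]: (7,5,2)
PS 6-4 [J2]: (7,5,3)
link7: (8,5,3)
C 7-1 [J2]: (8,5,4)
P 0-1 [J1]: (8,6,4)
P 7-4 [J1]: (8,7,4)
C 6-0 [J2]: (8,7,5)
Grübler: 3·7 − 2·7 − 5 = 2

M = 2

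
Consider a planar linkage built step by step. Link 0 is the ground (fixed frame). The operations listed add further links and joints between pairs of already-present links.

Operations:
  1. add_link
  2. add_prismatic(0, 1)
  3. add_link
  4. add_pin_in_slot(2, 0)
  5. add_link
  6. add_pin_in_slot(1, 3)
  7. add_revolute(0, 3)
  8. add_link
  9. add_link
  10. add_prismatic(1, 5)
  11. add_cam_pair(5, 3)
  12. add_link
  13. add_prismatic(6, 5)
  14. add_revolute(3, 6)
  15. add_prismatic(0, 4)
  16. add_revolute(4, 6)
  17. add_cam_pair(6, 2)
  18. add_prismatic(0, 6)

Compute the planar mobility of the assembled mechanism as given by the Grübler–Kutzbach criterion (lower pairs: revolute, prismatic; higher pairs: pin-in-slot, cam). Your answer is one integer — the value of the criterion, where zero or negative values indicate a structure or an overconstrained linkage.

M = -2

link 0 = ground. State L|J1|J2 = 1|0|0
+link1  2|0|0
P(0,1) f=1→J1  2|1|0
+link2  3|1|0
PS(2,0) f=2→J2  3|1|1
+link3  4|1|1
PS(1,3) f=2→J2  4|1|2
R(0,3) f=1→J1  4|2|2
+link4  5|2|2
+link5  6|2|2
P(1,5) f=1→J1  6|3|2
C(5,3) f=2→J2  6|3|3
+link6  7|3|3
P(6,5) f=1→J1  7|4|3
R(3,6) f=1→J1  7|5|3
P(0,4) f=1→J1  7|6|3
R(4,6) f=1→J1  7|7|3
C(6,2) f=2→J2  7|7|4
P(0,6) f=1→J1  7|8|4
M = 3(7−1)−2·8−4 = 18−16−4 = -2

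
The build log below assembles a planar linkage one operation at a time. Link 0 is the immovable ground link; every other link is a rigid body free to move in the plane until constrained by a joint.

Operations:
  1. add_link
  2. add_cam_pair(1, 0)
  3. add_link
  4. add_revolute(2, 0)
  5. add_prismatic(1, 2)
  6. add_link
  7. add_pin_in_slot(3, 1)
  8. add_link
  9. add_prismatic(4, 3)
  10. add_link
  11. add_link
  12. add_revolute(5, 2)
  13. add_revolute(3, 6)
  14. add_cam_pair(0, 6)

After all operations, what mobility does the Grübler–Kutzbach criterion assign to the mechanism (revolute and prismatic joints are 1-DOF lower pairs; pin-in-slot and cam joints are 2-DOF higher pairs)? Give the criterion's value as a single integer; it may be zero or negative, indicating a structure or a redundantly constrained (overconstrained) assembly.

M = 5

(L,J1,J2)=(1,0,0); link0 fixed
link1: (2,0,0)
C 1-0 [J2]: (2,0,1)
link2: (3,0,1)
R 2-0 [J1]: (3,1,1)
P 1-2 [J1]: (3,2,1)
link3: (4,2,1)
PS 3-1 [J2]: (4,2,2)
link4: (5,2,2)
P 4-3 [J1]: (5,3,2)
link5: (6,3,2)
link6: (7,3,2)
R 5-2 [J1]: (7,4,2)
R 3-6 [J1]: (7,5,2)
C 0-6 [J2]: (7,5,3)
Grübler: 3·6 − 2·5 − 3 = 5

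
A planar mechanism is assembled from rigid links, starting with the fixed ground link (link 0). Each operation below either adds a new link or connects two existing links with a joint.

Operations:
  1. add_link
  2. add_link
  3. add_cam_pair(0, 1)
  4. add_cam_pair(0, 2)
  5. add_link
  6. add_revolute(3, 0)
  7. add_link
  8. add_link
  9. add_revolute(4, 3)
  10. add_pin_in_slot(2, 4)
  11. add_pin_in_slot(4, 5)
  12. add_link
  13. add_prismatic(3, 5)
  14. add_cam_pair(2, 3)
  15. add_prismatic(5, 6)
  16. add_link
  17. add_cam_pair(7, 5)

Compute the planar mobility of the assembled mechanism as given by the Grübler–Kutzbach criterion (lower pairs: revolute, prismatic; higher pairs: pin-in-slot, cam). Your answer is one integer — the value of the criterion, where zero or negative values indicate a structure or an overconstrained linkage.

M = 7

ground; <1,0,0>
#1 <2,0,0>
#2 <3,0,0>
C:0↔1 J2 <3,0,1>
C:0↔2 J2 <3,0,2>
#3 <4,0,2>
R:3↔0 J1 <4,1,2>
#4 <5,1,2>
#5 <6,1,2>
R:4↔3 J1 <6,2,2>
PS:2↔4 J2 <6,2,3>
PS:4↔5 J2 <6,2,4>
#6 <7,2,4>
P:3↔5 J1 <7,3,4>
C:2↔3 J2 <7,3,5>
P:5↔6 J1 <7,4,5>
#7 <8,4,5>
C:7↔5 J2 <8,4,6>
3×7 − 2×4 − 1×6 = 7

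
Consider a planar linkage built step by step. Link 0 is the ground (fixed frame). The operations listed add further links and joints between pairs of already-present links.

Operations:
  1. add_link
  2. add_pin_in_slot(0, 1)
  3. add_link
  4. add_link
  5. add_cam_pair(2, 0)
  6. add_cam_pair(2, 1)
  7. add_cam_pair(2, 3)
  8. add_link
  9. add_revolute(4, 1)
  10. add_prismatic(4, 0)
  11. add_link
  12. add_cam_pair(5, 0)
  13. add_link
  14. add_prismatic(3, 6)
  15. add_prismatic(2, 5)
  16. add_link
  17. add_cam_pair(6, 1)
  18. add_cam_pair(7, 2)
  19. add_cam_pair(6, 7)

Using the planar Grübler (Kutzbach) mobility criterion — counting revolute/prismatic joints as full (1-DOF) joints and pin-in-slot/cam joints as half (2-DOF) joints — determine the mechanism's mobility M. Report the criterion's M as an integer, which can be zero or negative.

M = 5

link 0 = ground. State L|J1|J2 = 1|0|0
+link1  2|0|0
PS(0,1) f=2→J2  2|0|1
+link2  3|0|1
+link3  4|0|1
C(2,0) f=2→J2  4|0|2
C(2,1) f=2→J2  4|0|3
C(2,3) f=2→J2  4|0|4
+link4  5|0|4
R(4,1) f=1→J1  5|1|4
P(4,0) f=1→J1  5|2|4
+link5  6|2|4
C(5,0) f=2→J2  6|2|5
+link6  7|2|5
P(3,6) f=1→J1  7|3|5
P(2,5) f=1→J1  7|4|5
+link7  8|4|5
C(6,1) f=2→J2  8|4|6
C(7,2) f=2→J2  8|4|7
C(6,7) f=2→J2  8|4|8
M = 3(8−1)−2·4−8 = 21−8−8 = 5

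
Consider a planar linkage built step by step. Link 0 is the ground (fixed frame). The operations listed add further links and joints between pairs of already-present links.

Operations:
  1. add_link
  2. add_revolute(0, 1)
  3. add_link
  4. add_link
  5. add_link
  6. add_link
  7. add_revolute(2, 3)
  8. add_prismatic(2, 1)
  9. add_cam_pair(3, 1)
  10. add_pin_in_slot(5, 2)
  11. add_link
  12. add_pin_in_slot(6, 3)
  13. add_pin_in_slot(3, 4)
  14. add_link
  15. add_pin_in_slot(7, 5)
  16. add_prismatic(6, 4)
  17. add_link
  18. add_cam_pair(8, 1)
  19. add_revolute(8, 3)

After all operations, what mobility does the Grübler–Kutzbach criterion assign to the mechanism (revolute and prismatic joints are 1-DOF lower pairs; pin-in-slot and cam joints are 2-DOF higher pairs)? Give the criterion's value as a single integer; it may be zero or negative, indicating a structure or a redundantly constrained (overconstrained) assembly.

M = 8

ground; <1,0,0>
#1 <2,0,0>
R:0↔1 J1 <2,1,0>
#2 <3,1,0>
#3 <4,1,0>
#4 <5,1,0>
#5 <6,1,0>
R:2↔3 J1 <6,2,0>
P:2↔1 J1 <6,3,0>
C:3↔1 J2 <6,3,1>
PS:5↔2 J2 <6,3,2>
#6 <7,3,2>
PS:6↔3 J2 <7,3,3>
PS:3↔4 J2 <7,3,4>
#7 <8,3,4>
PS:7↔5 J2 <8,3,5>
P:6↔4 J1 <8,4,5>
#8 <9,4,5>
C:8↔1 J2 <9,4,6>
R:8↔3 J1 <9,5,6>
3×8 − 2×5 − 1×6 = 8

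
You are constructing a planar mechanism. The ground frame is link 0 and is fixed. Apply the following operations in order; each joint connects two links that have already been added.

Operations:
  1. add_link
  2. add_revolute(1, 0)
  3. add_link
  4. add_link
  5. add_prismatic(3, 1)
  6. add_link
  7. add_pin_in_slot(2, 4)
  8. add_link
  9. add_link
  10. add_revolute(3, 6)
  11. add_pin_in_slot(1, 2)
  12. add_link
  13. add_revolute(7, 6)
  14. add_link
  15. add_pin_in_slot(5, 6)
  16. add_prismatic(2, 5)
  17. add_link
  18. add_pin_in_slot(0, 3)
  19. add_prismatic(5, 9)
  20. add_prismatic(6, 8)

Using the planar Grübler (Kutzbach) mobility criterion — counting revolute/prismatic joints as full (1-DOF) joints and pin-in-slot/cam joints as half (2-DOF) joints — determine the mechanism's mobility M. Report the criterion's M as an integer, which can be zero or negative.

M = 9

link 0 = ground. State L|J1|J2 = 1|0|0
+link1  2|0|0
R(1,0) f=1→J1  2|1|0
+link2  3|1|0
+link3  4|1|0
P(3,1) f=1→J1  4|2|0
+link4  5|2|0
PS(2,4) f=2→J2  5|2|1
+link5  6|2|1
+link6  7|2|1
R(3,6) f=1→J1  7|3|1
PS(1,2) f=2→J2  7|3|2
+link7  8|3|2
R(7,6) f=1→J1  8|4|2
+link8  9|4|2
PS(5,6) f=2→J2  9|4|3
P(2,5) f=1→J1  9|5|3
+link9  10|5|3
PS(0,3) f=2→J2  10|5|4
P(5,9) f=1→J1  10|6|4
P(6,8) f=1→J1  10|7|4
M = 3(10−1)−2·7−4 = 27−14−4 = 9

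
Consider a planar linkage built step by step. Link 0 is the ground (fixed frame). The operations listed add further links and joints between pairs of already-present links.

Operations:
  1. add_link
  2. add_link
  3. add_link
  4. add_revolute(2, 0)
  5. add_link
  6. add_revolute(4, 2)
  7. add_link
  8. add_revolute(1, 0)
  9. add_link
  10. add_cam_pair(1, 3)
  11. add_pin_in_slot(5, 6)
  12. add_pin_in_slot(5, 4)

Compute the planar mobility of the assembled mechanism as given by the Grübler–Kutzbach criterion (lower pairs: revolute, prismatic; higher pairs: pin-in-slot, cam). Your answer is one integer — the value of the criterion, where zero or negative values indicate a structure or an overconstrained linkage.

M = 9

link 0 = ground. State L|J1|J2 = 1|0|0
+link1  2|0|0
+link2  3|0|0
+link3  4|0|0
R(2,0) f=1→J1  4|1|0
+link4  5|1|0
R(4,2) f=1→J1  5|2|0
+link5  6|2|0
R(1,0) f=1→J1  6|3|0
+link6  7|3|0
C(1,3) f=2→J2  7|3|1
PS(5,6) f=2→J2  7|3|2
PS(5,4) f=2→J2  7|3|3
M = 3(7−1)−2·3−3 = 18−6−3 = 9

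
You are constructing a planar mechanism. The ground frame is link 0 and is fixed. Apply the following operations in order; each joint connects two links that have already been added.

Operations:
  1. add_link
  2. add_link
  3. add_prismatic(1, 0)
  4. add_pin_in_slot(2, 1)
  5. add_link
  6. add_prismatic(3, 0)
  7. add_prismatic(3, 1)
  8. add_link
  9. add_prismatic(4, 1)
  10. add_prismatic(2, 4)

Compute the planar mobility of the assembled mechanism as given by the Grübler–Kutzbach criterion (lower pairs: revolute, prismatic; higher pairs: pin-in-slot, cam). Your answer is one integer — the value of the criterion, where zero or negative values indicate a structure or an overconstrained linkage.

M = 1

ground; <1,0,0>
#1 <2,0,0>
#2 <3,0,0>
P:1↔0 J1 <3,1,0>
PS:2↔1 J2 <3,1,1>
#3 <4,1,1>
P:3↔0 J1 <4,2,1>
P:3↔1 J1 <4,3,1>
#4 <5,3,1>
P:4↔1 J1 <5,4,1>
P:2↔4 J1 <5,5,1>
3×4 − 2×5 − 1×1 = 1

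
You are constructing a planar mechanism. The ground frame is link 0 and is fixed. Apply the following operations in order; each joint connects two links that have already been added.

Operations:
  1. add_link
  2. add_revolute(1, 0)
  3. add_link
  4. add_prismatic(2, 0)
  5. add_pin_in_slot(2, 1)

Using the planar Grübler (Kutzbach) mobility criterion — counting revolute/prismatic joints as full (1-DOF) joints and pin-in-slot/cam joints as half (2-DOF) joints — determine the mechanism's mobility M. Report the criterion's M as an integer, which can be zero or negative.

L=1 J1=0 J2=0
add link → L=2 J1=0 J2=0
R@1,0 dof=1 J1 → L=2 J1=1 J2=0
add link → L=3 J1=1 J2=0
P@2,0 dof=1 J1 → L=3 J1=2 J2=0
PS@2,1 dof=2 J2 → L=3 J1=2 J2=1
M=3(L−1)−2J1−J2=3·2−2·2−1=1

M = 1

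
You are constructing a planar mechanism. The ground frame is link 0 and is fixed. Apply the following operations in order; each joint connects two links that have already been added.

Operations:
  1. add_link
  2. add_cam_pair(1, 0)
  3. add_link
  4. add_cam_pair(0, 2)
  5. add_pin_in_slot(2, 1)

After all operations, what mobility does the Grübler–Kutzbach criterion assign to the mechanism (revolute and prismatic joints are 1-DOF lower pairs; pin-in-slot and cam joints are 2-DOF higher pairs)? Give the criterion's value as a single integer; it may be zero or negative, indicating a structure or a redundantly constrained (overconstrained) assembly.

M = 3

L=1 J1=0 J2=0
add link → L=2 J1=0 J2=0
C@1,0 dof=2 J2 → L=2 J1=0 J2=1
add link → L=3 J1=0 J2=1
C@0,2 dof=2 J2 → L=3 J1=0 J2=2
PS@2,1 dof=2 J2 → L=3 J1=0 J2=3
M=3(L−1)−2J1−J2=3·2−2·0−3=3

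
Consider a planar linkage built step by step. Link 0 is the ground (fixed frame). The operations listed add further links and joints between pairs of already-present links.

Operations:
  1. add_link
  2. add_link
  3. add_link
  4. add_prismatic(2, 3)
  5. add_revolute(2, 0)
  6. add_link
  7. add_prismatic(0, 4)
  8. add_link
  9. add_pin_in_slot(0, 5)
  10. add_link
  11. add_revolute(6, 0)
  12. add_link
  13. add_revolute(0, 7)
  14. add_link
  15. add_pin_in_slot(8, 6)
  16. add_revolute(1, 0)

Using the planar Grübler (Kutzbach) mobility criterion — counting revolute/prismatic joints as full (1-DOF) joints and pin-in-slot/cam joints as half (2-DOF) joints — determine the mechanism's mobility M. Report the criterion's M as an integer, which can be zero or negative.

L=1 J1=0 J2=0
add link → L=2 J1=0 J2=0
add link → L=3 J1=0 J2=0
add link → L=4 J1=0 J2=0
P@2,3 dof=1 J1 → L=4 J1=1 J2=0
R@2,0 dof=1 J1 → L=4 J1=2 J2=0
add link → L=5 J1=2 J2=0
P@0,4 dof=1 J1 → L=5 J1=3 J2=0
add link → L=6 J1=3 J2=0
PS@0,5 dof=2 J2 → L=6 J1=3 J2=1
add link → L=7 J1=3 J2=1
R@6,0 dof=1 J1 → L=7 J1=4 J2=1
add link → L=8 J1=4 J2=1
R@0,7 dof=1 J1 → L=8 J1=5 J2=1
add link → L=9 J1=5 J2=1
PS@8,6 dof=2 J2 → L=9 J1=5 J2=2
R@1,0 dof=1 J1 → L=9 J1=6 J2=2
M=3(L−1)−2J1−J2=3·8−2·6−2=10

M = 10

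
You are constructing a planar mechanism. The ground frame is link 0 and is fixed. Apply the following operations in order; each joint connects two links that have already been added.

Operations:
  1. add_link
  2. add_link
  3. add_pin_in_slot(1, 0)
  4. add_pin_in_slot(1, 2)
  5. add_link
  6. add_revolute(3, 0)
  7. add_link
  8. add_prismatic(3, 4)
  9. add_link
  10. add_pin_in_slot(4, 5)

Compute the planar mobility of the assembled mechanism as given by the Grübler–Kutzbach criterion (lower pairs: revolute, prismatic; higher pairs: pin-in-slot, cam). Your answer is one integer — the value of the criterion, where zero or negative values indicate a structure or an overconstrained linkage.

M = 8

L=1 J1=0 J2=0
add link → L=2 J1=0 J2=0
add link → L=3 J1=0 J2=0
PS@1,0 dof=2 J2 → L=3 J1=0 J2=1
PS@1,2 dof=2 J2 → L=3 J1=0 J2=2
add link → L=4 J1=0 J2=2
R@3,0 dof=1 J1 → L=4 J1=1 J2=2
add link → L=5 J1=1 J2=2
P@3,4 dof=1 J1 → L=5 J1=2 J2=2
add link → L=6 J1=2 J2=2
PS@4,5 dof=2 J2 → L=6 J1=2 J2=3
M=3(L−1)−2J1−J2=3·5−2·2−3=8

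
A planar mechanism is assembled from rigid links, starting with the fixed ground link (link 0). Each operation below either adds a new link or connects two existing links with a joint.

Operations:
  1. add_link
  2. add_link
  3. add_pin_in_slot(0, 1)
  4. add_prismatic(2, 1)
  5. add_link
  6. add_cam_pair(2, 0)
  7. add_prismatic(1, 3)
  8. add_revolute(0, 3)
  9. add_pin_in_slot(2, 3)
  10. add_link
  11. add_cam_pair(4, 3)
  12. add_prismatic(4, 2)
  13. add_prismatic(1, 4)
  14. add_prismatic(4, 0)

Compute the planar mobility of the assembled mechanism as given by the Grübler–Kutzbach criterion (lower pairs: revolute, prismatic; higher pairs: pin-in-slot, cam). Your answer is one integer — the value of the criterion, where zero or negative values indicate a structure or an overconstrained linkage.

M = -4

[1;0;0] (link 0 is ground)
L+ [2;0;0]
L+ [3;0;0]
PS(0,1)∈J2 [3;0;1]
P(2,1)∈J1 [3;1;1]
L+ [4;1;1]
C(2,0)∈J2 [4;1;2]
P(1,3)∈J1 [4;2;2]
R(0,3)∈J1 [4;3;2]
PS(2,3)∈J2 [4;3;3]
L+ [5;3;3]
C(4,3)∈J2 [5;3;4]
P(4,2)∈J1 [5;4;4]
P(1,4)∈J1 [5;5;4]
P(4,0)∈J1 [5;6;4]
mobility = 12 − 12 − 4 = -4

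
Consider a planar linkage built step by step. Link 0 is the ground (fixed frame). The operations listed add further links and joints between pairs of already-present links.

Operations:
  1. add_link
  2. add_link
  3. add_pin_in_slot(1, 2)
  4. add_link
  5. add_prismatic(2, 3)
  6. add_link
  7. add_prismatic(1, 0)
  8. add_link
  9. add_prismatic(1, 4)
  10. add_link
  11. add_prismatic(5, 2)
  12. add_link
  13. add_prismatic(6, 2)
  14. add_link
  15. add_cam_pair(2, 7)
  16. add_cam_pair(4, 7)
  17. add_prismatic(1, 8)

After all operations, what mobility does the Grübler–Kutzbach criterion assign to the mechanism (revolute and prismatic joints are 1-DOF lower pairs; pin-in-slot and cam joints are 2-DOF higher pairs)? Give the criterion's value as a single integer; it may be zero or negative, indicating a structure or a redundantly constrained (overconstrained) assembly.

L=1 J1=0 J2=0
add link → L=2 J1=0 J2=0
add link → L=3 J1=0 J2=0
PS@1,2 dof=2 J2 → L=3 J1=0 J2=1
add link → L=4 J1=0 J2=1
P@2,3 dof=1 J1 → L=4 J1=1 J2=1
add link → L=5 J1=1 J2=1
P@1,0 dof=1 J1 → L=5 J1=2 J2=1
add link → L=6 J1=2 J2=1
P@1,4 dof=1 J1 → L=6 J1=3 J2=1
add link → L=7 J1=3 J2=1
P@5,2 dof=1 J1 → L=7 J1=4 J2=1
add link → L=8 J1=4 J2=1
P@6,2 dof=1 J1 → L=8 J1=5 J2=1
add link → L=9 J1=5 J2=1
C@2,7 dof=2 J2 → L=9 J1=5 J2=2
C@4,7 dof=2 J2 → L=9 J1=5 J2=3
P@1,8 dof=1 J1 → L=9 J1=6 J2=3
M=3(L−1)−2J1−J2=3·8−2·6−3=9

M = 9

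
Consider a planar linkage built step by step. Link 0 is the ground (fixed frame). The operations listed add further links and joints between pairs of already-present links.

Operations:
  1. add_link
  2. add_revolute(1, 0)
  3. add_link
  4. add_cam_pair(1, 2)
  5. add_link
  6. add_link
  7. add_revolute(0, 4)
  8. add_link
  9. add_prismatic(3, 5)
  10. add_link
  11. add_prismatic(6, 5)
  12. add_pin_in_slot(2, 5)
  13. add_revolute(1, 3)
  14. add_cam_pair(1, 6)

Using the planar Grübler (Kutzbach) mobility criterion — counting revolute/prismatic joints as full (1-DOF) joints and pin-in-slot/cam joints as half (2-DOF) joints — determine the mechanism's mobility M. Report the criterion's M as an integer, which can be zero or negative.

M = 5

L=1 J1=0 J2=0
add link → L=2 J1=0 J2=0
R@1,0 dof=1 J1 → L=2 J1=1 J2=0
add link → L=3 J1=1 J2=0
C@1,2 dof=2 J2 → L=3 J1=1 J2=1
add link → L=4 J1=1 J2=1
add link → L=5 J1=1 J2=1
R@0,4 dof=1 J1 → L=5 J1=2 J2=1
add link → L=6 J1=2 J2=1
P@3,5 dof=1 J1 → L=6 J1=3 J2=1
add link → L=7 J1=3 J2=1
P@6,5 dof=1 J1 → L=7 J1=4 J2=1
PS@2,5 dof=2 J2 → L=7 J1=4 J2=2
R@1,3 dof=1 J1 → L=7 J1=5 J2=2
C@1,6 dof=2 J2 → L=7 J1=5 J2=3
M=3(L−1)−2J1−J2=3·6−2·5−3=5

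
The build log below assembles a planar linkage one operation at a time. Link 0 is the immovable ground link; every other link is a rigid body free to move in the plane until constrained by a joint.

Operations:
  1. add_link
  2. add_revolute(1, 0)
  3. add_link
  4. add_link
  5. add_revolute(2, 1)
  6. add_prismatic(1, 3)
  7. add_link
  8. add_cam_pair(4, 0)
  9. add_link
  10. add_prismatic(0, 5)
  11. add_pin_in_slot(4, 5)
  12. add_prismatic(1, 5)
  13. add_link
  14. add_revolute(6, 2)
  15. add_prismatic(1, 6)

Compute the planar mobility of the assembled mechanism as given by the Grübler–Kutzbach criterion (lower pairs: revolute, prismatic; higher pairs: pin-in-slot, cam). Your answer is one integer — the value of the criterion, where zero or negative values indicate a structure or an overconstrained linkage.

M = 2

[1;0;0] (link 0 is ground)
L+ [2;0;0]
R(1,0)∈J1 [2;1;0]
L+ [3;1;0]
L+ [4;1;0]
R(2,1)∈J1 [4;2;0]
P(1,3)∈J1 [4;3;0]
L+ [5;3;0]
C(4,0)∈J2 [5;3;1]
L+ [6;3;1]
P(0,5)∈J1 [6;4;1]
PS(4,5)∈J2 [6;4;2]
P(1,5)∈J1 [6;5;2]
L+ [7;5;2]
R(6,2)∈J1 [7;6;2]
P(1,6)∈J1 [7;7;2]
mobility = 18 − 14 − 2 = 2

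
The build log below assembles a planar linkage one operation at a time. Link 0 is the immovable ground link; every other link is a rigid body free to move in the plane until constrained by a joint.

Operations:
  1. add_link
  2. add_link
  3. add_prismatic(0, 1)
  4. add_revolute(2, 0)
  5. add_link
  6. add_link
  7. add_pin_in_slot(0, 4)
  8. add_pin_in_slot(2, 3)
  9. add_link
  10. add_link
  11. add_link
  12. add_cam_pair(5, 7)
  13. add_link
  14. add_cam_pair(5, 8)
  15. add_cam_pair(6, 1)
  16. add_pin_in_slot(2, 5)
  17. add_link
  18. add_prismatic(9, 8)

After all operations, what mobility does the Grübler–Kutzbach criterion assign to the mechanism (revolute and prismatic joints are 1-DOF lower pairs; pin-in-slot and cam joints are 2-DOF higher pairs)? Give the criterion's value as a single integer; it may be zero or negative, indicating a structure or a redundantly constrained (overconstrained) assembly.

[1;0;0] (link 0 is ground)
L+ [2;0;0]
L+ [3;0;0]
P(0,1)∈J1 [3;1;0]
R(2,0)∈J1 [3;2;0]
L+ [4;2;0]
L+ [5;2;0]
PS(0,4)∈J2 [5;2;1]
PS(2,3)∈J2 [5;2;2]
L+ [6;2;2]
L+ [7;2;2]
L+ [8;2;2]
C(5,7)∈J2 [8;2;3]
L+ [9;2;3]
C(5,8)∈J2 [9;2;4]
C(6,1)∈J2 [9;2;5]
PS(2,5)∈J2 [9;2;6]
L+ [10;2;6]
P(9,8)∈J1 [10;3;6]
mobility = 27 − 6 − 6 = 15

M = 15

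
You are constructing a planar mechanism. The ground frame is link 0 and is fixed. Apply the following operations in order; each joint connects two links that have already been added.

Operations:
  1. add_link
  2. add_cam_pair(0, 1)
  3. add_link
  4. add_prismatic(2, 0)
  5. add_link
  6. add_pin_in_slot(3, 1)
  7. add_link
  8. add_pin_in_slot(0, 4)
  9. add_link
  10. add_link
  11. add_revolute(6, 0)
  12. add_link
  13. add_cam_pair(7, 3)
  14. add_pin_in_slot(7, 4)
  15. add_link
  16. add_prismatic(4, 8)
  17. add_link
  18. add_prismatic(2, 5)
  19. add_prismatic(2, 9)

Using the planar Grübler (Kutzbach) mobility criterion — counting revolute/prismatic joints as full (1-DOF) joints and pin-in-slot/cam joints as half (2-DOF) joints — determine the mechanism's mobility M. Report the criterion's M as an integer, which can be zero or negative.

L=1 J1=0 J2=0
add link → L=2 J1=0 J2=0
C@0,1 dof=2 J2 → L=2 J1=0 J2=1
add link → L=3 J1=0 J2=1
P@2,0 dof=1 J1 → L=3 J1=1 J2=1
add link → L=4 J1=1 J2=1
PS@3,1 dof=2 J2 → L=4 J1=1 J2=2
add link → L=5 J1=1 J2=2
PS@0,4 dof=2 J2 → L=5 J1=1 J2=3
add link → L=6 J1=1 J2=3
add link → L=7 J1=1 J2=3
R@6,0 dof=1 J1 → L=7 J1=2 J2=3
add link → L=8 J1=2 J2=3
C@7,3 dof=2 J2 → L=8 J1=2 J2=4
PS@7,4 dof=2 J2 → L=8 J1=2 J2=5
add link → L=9 J1=2 J2=5
P@4,8 dof=1 J1 → L=9 J1=3 J2=5
add link → L=10 J1=3 J2=5
P@2,5 dof=1 J1 → L=10 J1=4 J2=5
P@2,9 dof=1 J1 → L=10 J1=5 J2=5
M=3(L−1)−2J1−J2=3·9−2·5−5=12

M = 12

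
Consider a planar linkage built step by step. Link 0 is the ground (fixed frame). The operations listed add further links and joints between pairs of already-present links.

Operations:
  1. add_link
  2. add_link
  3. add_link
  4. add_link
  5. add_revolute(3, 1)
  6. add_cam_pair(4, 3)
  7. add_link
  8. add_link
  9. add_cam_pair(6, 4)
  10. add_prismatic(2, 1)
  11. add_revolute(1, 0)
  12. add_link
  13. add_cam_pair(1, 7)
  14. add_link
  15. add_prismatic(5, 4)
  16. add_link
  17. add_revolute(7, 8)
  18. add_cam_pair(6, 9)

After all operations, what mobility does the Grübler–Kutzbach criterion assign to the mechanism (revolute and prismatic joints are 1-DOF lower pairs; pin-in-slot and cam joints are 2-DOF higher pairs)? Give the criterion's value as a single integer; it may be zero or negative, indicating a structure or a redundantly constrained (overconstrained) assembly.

link 0 = ground. State L|J1|J2 = 1|0|0
+link1  2|0|0
+link2  3|0|0
+link3  4|0|0
+link4  5|0|0
R(3,1) f=1→J1  5|1|0
C(4,3) f=2→J2  5|1|1
+link5  6|1|1
+link6  7|1|1
C(6,4) f=2→J2  7|1|2
P(2,1) f=1→J1  7|2|2
R(1,0) f=1→J1  7|3|2
+link7  8|3|2
C(1,7) f=2→J2  8|3|3
+link8  9|3|3
P(5,4) f=1→J1  9|4|3
+link9  10|4|3
R(7,8) f=1→J1  10|5|3
C(6,9) f=2→J2  10|5|4
M = 3(10−1)−2·5−4 = 27−10−4 = 13

M = 13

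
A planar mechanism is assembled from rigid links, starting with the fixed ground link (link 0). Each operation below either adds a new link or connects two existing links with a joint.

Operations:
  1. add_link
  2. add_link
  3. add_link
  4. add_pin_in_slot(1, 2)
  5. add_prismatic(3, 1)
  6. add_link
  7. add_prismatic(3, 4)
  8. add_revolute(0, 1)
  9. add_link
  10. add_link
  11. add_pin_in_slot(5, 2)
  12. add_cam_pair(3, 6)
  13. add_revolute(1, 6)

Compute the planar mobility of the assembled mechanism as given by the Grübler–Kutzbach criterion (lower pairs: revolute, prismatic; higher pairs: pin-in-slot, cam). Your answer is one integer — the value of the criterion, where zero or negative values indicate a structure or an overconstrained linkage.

M = 7

[1;0;0] (link 0 is ground)
L+ [2;0;0]
L+ [3;0;0]
L+ [4;0;0]
PS(1,2)∈J2 [4;0;1]
P(3,1)∈J1 [4;1;1]
L+ [5;1;1]
P(3,4)∈J1 [5;2;1]
R(0,1)∈J1 [5;3;1]
L+ [6;3;1]
L+ [7;3;1]
PS(5,2)∈J2 [7;3;2]
C(3,6)∈J2 [7;3;3]
R(1,6)∈J1 [7;4;3]
mobility = 18 − 8 − 3 = 7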